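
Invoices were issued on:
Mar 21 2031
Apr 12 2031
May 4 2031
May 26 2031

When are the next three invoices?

Every event comes 22 days after the last (22, 22, 22).
May 26 2031 + 22 days = Jun 17 2031.
Jun 17 2031 + 22 days = Jul 9 2031.
Jul 9 2031 + 22 days = Jul 31 2031.

Jun 17 2031, Jul 9 2031, Jul 31 2031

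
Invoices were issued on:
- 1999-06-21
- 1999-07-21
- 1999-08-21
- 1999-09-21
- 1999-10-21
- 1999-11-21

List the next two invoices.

1999-12-21, 2000-01-21

Each date is the 21st; the gaps (30, 31, 31, 30, 31) track the month lengths.
The rule is the 21st of each month.
December 1999: 1999-12-21.
January 2000: 2000-01-21.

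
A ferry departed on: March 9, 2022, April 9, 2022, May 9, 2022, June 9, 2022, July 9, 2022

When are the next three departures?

August 9, 2022; September 9, 2022; October 9, 2022

The day-of-month is always 9 (31, 30, 31, 30 days between events).
So this recurs on the 9th of each month.
Next: August 2022 → August 9, 2022.
Next: September 2022 → September 9, 2022.
Next: October 2022 → October 9, 2022.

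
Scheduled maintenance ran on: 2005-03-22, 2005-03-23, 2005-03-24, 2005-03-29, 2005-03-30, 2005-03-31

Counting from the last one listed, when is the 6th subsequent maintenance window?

Gaps: 1, 1, 5, 1, 1 days — not constant, but cyclic with period 3.
The events fall on every Tuesday, Wednesday and Thursday.
The following Tuesday is 2005-04-05.
Next Wednesday: 2005-04-06.
Next Thursday: 2005-04-07.
Next Tuesday: 2005-04-12.
The following Wednesday is 2005-04-13.
Next Thursday: 2005-04-14.

2005-04-14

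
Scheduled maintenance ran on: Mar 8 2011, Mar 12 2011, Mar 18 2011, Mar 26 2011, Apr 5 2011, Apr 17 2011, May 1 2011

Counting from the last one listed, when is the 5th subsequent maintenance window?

Gaps: 4, 6, 8, 10, 12, 14 days — each gap is 2 larger than the previous one.
Next gap: 16 days. May 1 2011 + 16 days = May 17 2011.
Next gap: 18 days. May 17 2011 + 18 days = Jun 4 2011.
Next gap: 20 days. Jun 4 2011 + 20 days = Jun 24 2011.
Next gap: 22 days. Jun 24 2011 + 22 days = Jul 16 2011.
Next gap: 24 days. Jul 16 2011 + 24 days = Aug 9 2011.

Aug 9 2011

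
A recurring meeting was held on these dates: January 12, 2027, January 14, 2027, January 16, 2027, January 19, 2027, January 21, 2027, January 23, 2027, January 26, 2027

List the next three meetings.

The gap pattern 2, 2, 3, 2, 2, 3 repeats every 3 events.
These are the Tuesdays, Thursdays and Saturdays of each week.
The following Thursday is January 28, 2027.
The following Saturday is January 30, 2027.
The following Tuesday is February 2, 2027.

January 28, 2027; January 30, 2027; February 2, 2027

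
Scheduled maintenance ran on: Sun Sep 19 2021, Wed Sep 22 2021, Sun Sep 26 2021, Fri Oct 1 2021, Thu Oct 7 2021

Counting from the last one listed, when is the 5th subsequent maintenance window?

Sun Nov 21 2021

Gaps: 3, 4, 5, 6 days — each gap is 1 larger than the previous one.
Next gap: 7 days. Thu Oct 7 2021 + 7 days = Thu Oct 14 2021.
Next gap: 8 days. Thu Oct 14 2021 + 8 days = Fri Oct 22 2021.
Next gap: 9 days. Fri Oct 22 2021 + 9 days = Sun Oct 31 2021.
Next gap: 10 days. Sun Oct 31 2021 + 10 days = Wed Nov 10 2021.
Next gap: 11 days. Wed Nov 10 2021 + 11 days = Sun Nov 21 2021.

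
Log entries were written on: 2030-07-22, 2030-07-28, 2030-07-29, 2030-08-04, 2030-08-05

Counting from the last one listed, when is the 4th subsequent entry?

The gap pattern 6, 1, 6, 1 repeats every 2 events.
These are the Mondays and Sundays of each week.
The following Sunday is 2030-08-11.
Next Monday: 2030-08-12.
The following Sunday is 2030-08-18.
The following Monday is 2030-08-19.

2030-08-19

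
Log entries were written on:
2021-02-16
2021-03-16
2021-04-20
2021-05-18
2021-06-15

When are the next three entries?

2021-07-20, 2021-08-17, 2021-09-21

Gaps: 28, 35, 28, 28 days — a mix of 28 and 35. Every date is a Tuesday.
Each is the 3rd Tuesday of its month.
July 2021 — 3rd Tuesday is 2021-07-20.
August 2021 — 3rd Tuesday is 2021-08-17.
3rd Tuesday of September 2021: 2021-09-21.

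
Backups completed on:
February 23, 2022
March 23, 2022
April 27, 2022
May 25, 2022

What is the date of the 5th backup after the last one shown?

Gaps: 28, 35, 28 days — a mix of 28 and 35. Every date is a Wednesday.
Each is the 4th Wednesday of its month.
4th Wednesday of June 2022: June 22, 2022.
July 2022 — 4th Wednesday is July 27, 2022.
4th Wednesday of August 2022: August 24, 2022.
September 2022 — 4th Wednesday is September 28, 2022.
October 2022 — 4th Wednesday is October 26, 2022.

October 26, 2022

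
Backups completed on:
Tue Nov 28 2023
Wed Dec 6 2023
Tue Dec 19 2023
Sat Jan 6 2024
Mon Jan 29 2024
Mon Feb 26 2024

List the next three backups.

Intervals are 8, 13, 18, 23, 28 days — an arithmetic progression with common difference 5.
Next gap: 33 days. Mon Feb 26 2024 + 33 days = Sat Mar 30 2024.
Next gap: 38 days. Sat Mar 30 2024 + 38 days = Tue May 7 2024.
Next gap: 43 days. Tue May 7 2024 + 43 days = Wed Jun 19 2024.

Sat Mar 30 2024, Tue May 7 2024, Wed Jun 19 2024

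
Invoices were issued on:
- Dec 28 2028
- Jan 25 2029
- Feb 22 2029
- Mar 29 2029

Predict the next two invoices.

These are Thursdays with 28, 28, 35-day gaps.
Each is the final Thursday of its month — Mar 29 2029 is past the 28th, so '4th Thursday' doesn't fit.
April 2029 ends with Thursday Apr 26 2029.
Last Thursday of May 2029: May 31 2029.

Apr 26 2029, May 31 2029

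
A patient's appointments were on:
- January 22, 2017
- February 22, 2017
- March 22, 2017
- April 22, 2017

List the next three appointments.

Each date is the 22nd; the gaps (31, 28, 31) track the month lengths.
The rule is the 22nd of each month.
May 2017: May 22, 2017.
Next: June 2017 → June 22, 2017.
July 2017: July 22, 2017.

May 22, 2017; June 22, 2017; July 22, 2017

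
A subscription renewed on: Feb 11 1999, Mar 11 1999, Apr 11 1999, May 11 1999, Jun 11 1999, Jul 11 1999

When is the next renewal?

Aug 11 1999

The day-of-month is always 11 (28, 31, 30, 31, 30 days between events).
So this recurs on the 11th of each month.
Next: August 1999 → Aug 11 1999.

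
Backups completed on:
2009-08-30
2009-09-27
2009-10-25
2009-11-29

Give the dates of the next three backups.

2009-12-27, 2010-01-31, 2010-02-28

Every date is a Sunday; gaps 28, 28, 35 days.
Each is the last Sunday of its month (at least one falls on the 29th or later, ruling out '4th Sunday').
Last Sunday of December 2009: 2009-12-27.
Last Sunday of January 2010: 2010-01-31.
Last Sunday of February 2010: 2010-02-28.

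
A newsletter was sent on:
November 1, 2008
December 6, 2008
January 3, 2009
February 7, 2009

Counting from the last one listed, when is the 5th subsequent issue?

July 4, 2009

These are Saturdays at 28- or 35-day spacing (35, 28, 35).
The pattern: 1st Saturday of the month.
March 2009 — 1st Saturday is March 7, 2009.
1st Saturday of April 2009: April 4, 2009.
May 2009 — 1st Saturday is May 2, 2009.
June 2009 — 1st Saturday is June 6, 2009.
July 2009 — 1st Saturday is July 4, 2009.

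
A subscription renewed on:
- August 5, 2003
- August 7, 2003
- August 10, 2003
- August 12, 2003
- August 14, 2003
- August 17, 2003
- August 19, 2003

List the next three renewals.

August 21, 2003; August 24, 2003; August 26, 2003

Gaps: 2, 3, 2, 2, 3, 2 days — not constant, but cyclic with period 3.
The events fall on every Tuesday, Thursday and Sunday.
The following Thursday is August 21, 2003.
The following Sunday is August 24, 2003.
Next Tuesday: August 26, 2003.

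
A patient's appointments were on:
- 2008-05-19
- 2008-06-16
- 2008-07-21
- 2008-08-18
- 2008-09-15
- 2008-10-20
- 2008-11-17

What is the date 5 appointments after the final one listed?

All dates are Mondays, 28, 35, 28, 28, 35, 28 days apart.
Specifically, the 3rd Monday of each month.
December 2008 — 3rd Monday is 2008-12-15.
3rd Monday of January 2009: 2009-01-19.
February 2009 — 3rd Monday is 2009-02-16.
March 2009 — 3rd Monday is 2009-03-16.
3rd Monday of April 2009: 2009-04-20.

2009-04-20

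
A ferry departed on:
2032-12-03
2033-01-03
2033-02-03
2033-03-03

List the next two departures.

Each date is the 3rd; the gaps (31, 31, 28) track the month lengths.
The rule is the 3rd of each month.
Next: April 2033 → 2033-04-03.
Next: May 2033 → 2033-05-03.

2033-04-03, 2033-05-03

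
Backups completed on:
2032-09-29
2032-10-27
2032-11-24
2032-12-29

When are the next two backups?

2033-01-26, 2033-02-23

These are Wednesdays with 28, 28, 35-day gaps.
Each is the final Wednesday of its month — 2032-09-29 is past the 28th, so '4th Wednesday' doesn't fit.
Last Wednesday of January 2033: 2033-01-26.
February 2033 ends with Wednesday 2033-02-23.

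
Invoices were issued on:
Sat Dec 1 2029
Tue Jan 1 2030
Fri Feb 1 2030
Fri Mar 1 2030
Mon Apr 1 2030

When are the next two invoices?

Wed May 1 2030, Sat Jun 1 2030

Each date is the 1st; the gaps (31, 31, 28, 31) track the month lengths.
The rule is the 1st of each month.
Next: May 2030 → Wed May 1 2030.
Next: June 2030 → Sat Jun 1 2030.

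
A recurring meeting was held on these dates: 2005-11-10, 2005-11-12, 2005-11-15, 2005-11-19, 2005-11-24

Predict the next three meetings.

2005-11-30, 2005-12-07, 2005-12-15

Gaps: 2, 3, 4, 5 days — each gap is 1 larger than the previous one.
Next gap: 6 days. 2005-11-24 + 6 days = 2005-11-30.
Next gap: 7 days. 2005-11-30 + 7 days = 2005-12-07.
Next gap: 8 days. 2005-12-07 + 8 days = 2005-12-15.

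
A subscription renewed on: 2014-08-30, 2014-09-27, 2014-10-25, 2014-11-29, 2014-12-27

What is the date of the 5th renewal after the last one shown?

2015-05-30

All Saturdays; the gaps (28, 28, 35, 28) vary with month length.
This is the last Saturday of each month.
January 2015 ends with Saturday 2015-01-31.
Last Saturday of February 2015: 2015-02-28.
March 2015 ends with Saturday 2015-03-28.
April 2015 ends with Saturday 2015-04-25.
May 2015 ends with Saturday 2015-05-30.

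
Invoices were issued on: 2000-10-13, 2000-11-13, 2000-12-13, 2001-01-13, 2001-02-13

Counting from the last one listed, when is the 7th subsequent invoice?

2001-09-13

The day-of-month is always 13 (31, 30, 31, 31 days between events).
So this recurs on the 13th of each month.
Next: March 2001 → 2001-03-13.
Next: April 2001 → 2001-04-13.
May 2001: 2001-05-13.
June 2001: 2001-06-13.
July 2001: 2001-07-13.
Next: August 2001 → 2001-08-13.
September 2001: 2001-09-13.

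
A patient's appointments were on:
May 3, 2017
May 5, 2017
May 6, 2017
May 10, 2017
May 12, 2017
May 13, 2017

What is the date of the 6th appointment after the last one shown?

Gaps: 2, 1, 4, 2, 1 days — not constant, but cyclic with period 3.
The events fall on every Wednesday, Friday and Saturday.
Next Wednesday: May 17, 2017.
Next Friday: May 19, 2017.
The following Saturday is May 20, 2017.
Next Wednesday: May 24, 2017.
Next Friday: May 26, 2017.
Next Saturday: May 27, 2017.

May 27, 2017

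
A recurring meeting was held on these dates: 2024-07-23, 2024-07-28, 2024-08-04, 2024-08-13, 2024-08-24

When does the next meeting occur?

2024-09-06

Gaps: 5, 7, 9, 11 days — each gap is 2 larger than the previous one.
Next gap: 13 days. 2024-08-24 + 13 days = 2024-09-06.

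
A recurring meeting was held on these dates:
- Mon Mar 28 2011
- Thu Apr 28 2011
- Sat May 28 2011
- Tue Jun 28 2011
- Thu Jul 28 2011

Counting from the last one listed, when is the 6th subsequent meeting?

Sat Jan 28 2012

The day-of-month is always 28 (31, 30, 31, 30 days between events).
So this recurs on the 28th of each month.
August 2011: Sun Aug 28 2011.
September 2011: Wed Sep 28 2011.
Next: October 2011 → Fri Oct 28 2011.
November 2011: Mon Nov 28 2011.
Next: December 2011 → Wed Dec 28 2011.
Next: January 2012 → Sat Jan 28 2012.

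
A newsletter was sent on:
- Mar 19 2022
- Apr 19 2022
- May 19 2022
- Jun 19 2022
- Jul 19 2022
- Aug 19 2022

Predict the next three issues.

Sep 19 2022, Oct 19 2022, Nov 19 2022

The day-of-month is always 19 (31, 30, 31, 30, 31 days between events).
So this recurs on the 19th of each month.
Next: September 2022 → Sep 19 2022.
October 2022: Oct 19 2022.
Next: November 2022 → Nov 19 2022.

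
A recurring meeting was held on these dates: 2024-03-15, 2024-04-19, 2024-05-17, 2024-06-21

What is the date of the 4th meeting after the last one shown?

These are Fridays at 28- or 35-day spacing (35, 28, 35).
The pattern: 3rd Friday of the month.
3rd Friday of July 2024: 2024-07-19.
3rd Friday of August 2024: 2024-08-16.
September 2024 — 3rd Friday is 2024-09-20.
October 2024 — 3rd Friday is 2024-10-18.

2024-10-18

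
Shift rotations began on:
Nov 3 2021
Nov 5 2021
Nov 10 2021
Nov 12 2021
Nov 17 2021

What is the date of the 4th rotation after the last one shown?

Gaps: 2, 5, 2, 5 days — not constant, but cyclic with period 2.
The events fall on every Wednesday and Friday.
The following Friday is Nov 19 2021.
The following Wednesday is Nov 24 2021.
Next Friday: Nov 26 2021.
Next Wednesday: Dec 1 2021.

Dec 1 2021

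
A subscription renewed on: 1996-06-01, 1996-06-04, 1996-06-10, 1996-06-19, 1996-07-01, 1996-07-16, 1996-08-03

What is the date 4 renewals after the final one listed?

1996-11-13

Gaps: 3, 6, 9, 12, 15, 18 days — each gap is 3 larger than the previous one.
Next gap: 21 days. 1996-08-03 + 21 days = 1996-08-24.
Next gap: 24 days. 1996-08-24 + 24 days = 1996-09-17.
Next gap: 27 days. 1996-09-17 + 27 days = 1996-10-14.
Next gap: 30 days. 1996-10-14 + 30 days = 1996-11-13.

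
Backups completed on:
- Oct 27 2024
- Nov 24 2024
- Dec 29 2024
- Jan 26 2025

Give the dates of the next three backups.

Feb 23 2025, Mar 30 2025, Apr 27 2025

These are Sundays with 28, 35, 28-day gaps.
Each is the final Sunday of its month — Dec 29 2024 is past the 28th, so '4th Sunday' doesn't fit.
Last Sunday of February 2025: Feb 23 2025.
March 2025 ends with Sunday Mar 30 2025.
April 2025 ends with Sunday Apr 27 2025.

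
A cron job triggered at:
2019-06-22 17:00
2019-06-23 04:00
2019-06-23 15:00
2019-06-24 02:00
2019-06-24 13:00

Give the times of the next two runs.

2019-06-25 00:00, 2019-06-25 11:00

The interval is a steady 11 hours (11, 11, 11, 11).
2019-06-24 13:00 + 11 h = 2019-06-25 00:00.
2019-06-25 00:00 + 11 h = 2019-06-25 11:00.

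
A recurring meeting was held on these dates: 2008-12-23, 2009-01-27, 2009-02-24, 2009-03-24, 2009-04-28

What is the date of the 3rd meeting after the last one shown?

2009-07-28

All dates are Tuesdays, 35, 28, 28, 35 days apart.
Specifically, the 4th Tuesday of each month.
4th Tuesday of May 2009: 2009-05-26.
4th Tuesday of June 2009: 2009-06-23.
July 2009 — 4th Tuesday is 2009-07-28.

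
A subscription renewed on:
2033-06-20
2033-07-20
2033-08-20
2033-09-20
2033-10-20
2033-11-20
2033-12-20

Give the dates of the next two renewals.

Gaps: 30, 31, 31, 30, 31, 30 days — not constant. Every event is on the 20th of the month.
Pattern: the 20th of each month.
January 2034: 2034-01-20.
Next: February 2034 → 2034-02-20.

2034-01-20, 2034-02-20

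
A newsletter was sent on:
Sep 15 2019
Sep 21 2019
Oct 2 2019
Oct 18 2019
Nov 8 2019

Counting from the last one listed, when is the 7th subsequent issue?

Aug 21 2020

Intervals are 6, 11, 16, 21 days — an arithmetic progression with common difference 5.
Next gap: 26 days. Nov 8 2019 + 26 days = Dec 4 2019.
Next gap: 31 days. Dec 4 2019 + 31 days = Jan 4 2020.
Next gap: 36 days. Jan 4 2020 + 36 days = Feb 9 2020.
Next gap: 41 days. Feb 9 2020 + 41 days = Mar 21 2020.
Next gap: 46 days. Mar 21 2020 + 46 days = May 6 2020.
Next gap: 51 days. May 6 2020 + 51 days = Jun 26 2020.
Next gap: 56 days. Jun 26 2020 + 56 days = Aug 21 2020.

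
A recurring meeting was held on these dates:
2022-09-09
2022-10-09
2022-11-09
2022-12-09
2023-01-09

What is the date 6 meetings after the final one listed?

Each date is the 9th; the gaps (30, 31, 30, 31) track the month lengths.
The rule is the 9th of each month.
February 2023: 2023-02-09.
Next: March 2023 → 2023-03-09.
Next: April 2023 → 2023-04-09.
May 2023: 2023-05-09.
June 2023: 2023-06-09.
Next: July 2023 → 2023-07-09.

2023-07-09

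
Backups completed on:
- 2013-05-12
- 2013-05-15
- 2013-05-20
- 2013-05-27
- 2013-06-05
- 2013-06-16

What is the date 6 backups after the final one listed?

Intervals are 3, 5, 7, 9, 11 days — an arithmetic progression with common difference 2.
Next gap: 13 days. 2013-06-16 + 13 days = 2013-06-29.
Next gap: 15 days. 2013-06-29 + 15 days = 2013-07-14.
Next gap: 17 days. 2013-07-14 + 17 days = 2013-07-31.
Next gap: 19 days. 2013-07-31 + 19 days = 2013-08-19.
Next gap: 21 days. 2013-08-19 + 21 days = 2013-09-09.
Next gap: 23 days. 2013-09-09 + 23 days = 2013-10-02.

2013-10-02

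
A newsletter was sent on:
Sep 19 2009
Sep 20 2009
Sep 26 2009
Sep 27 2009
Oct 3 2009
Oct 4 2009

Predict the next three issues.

Gaps: 1, 6, 1, 6, 1 days — not constant, but cyclic with period 2.
The events fall on every Saturday and Sunday.
The following Saturday is Oct 10 2009.
The following Sunday is Oct 11 2009.
The following Saturday is Oct 17 2009.

Oct 10 2009, Oct 11 2009, Oct 17 2009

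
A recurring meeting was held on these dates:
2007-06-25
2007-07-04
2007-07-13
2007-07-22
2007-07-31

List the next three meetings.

2007-08-09, 2007-08-18, 2007-08-27

The spacing is 9, 9, 9, 9 days — always 9 days.
2007-07-31 + 9 days = 2007-08-09.
2007-08-09 + 9 days = 2007-08-18.
2007-08-18 + 9 days = 2007-08-27.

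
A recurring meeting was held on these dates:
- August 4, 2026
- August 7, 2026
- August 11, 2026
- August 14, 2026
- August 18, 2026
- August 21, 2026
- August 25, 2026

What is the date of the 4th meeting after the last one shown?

September 8, 2026

Every event lands on a Tuesday or Friday (gaps cycle 3, 4, 3, 4, 3, 4).
So the schedule is: every Tuesday and Friday.
Next Friday: August 28, 2026.
The following Tuesday is September 1, 2026.
The following Friday is September 4, 2026.
Next Tuesday: September 8, 2026.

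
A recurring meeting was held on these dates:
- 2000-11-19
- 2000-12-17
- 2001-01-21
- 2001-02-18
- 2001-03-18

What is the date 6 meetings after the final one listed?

All dates are Sundays, 28, 35, 28, 28 days apart.
Specifically, the 3rd Sunday of each month.
April 2001 — 3rd Sunday is 2001-04-15.
May 2001 — 3rd Sunday is 2001-05-20.
3rd Sunday of June 2001: 2001-06-17.
July 2001 — 3rd Sunday is 2001-07-15.
3rd Sunday of August 2001: 2001-08-19.
September 2001 — 3rd Sunday is 2001-09-16.

2001-09-16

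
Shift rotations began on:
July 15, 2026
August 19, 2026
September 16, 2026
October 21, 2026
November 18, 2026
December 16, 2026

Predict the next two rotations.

Gaps: 35, 28, 35, 28, 28 days — a mix of 28 and 35. Every date is a Wednesday.
Each is the 3rd Wednesday of its month.
3rd Wednesday of January 2027: January 20, 2027.
February 2027 — 3rd Wednesday is February 17, 2027.

January 20, 2027; February 17, 2027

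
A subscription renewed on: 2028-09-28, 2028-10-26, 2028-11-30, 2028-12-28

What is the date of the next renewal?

2029-01-25

All Thursdays; the gaps (28, 35, 28) vary with month length.
This is the last Thursday of each month.
January 2029 ends with Thursday 2029-01-25.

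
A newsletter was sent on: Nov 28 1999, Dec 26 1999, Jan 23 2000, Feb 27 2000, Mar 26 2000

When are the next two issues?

Apr 23 2000, May 28 2000

All dates are Sundays, 28, 28, 35, 28 days apart.
Specifically, the 4th Sunday of each month.
4th Sunday of April 2000: Apr 23 2000.
4th Sunday of May 2000: May 28 2000.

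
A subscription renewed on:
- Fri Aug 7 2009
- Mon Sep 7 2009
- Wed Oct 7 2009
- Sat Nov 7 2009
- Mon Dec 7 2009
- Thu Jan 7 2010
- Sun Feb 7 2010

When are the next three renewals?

Gaps: 31, 30, 31, 30, 31, 31 days — not constant. Every event is on the 7th of the month.
Pattern: the 7th of each month.
Next: March 2010 → Sun Mar 7 2010.
Next: April 2010 → Wed Apr 7 2010.
Next: May 2010 → Fri May 7 2010.

Sun Mar 7 2010, Wed Apr 7 2010, Fri May 7 2010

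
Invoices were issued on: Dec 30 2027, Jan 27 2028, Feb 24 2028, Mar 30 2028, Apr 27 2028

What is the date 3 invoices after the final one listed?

Jul 27 2028

These are Thursdays with 28, 28, 35, 28-day gaps.
Each is the final Thursday of its month — Dec 30 2027 is past the 28th, so '4th Thursday' doesn't fit.
Last Thursday of May 2028: May 25 2028.
June 2028 ends with Thursday Jun 29 2028.
Last Thursday of July 2028: Jul 27 2028.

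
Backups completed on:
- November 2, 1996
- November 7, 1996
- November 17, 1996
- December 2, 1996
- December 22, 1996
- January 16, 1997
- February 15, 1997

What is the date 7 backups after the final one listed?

January 31, 1998

Gaps: 5, 10, 15, 20, 25, 30 days — each gap is 5 larger than the previous one.
Next gap: 35 days. February 15, 1997 + 35 days = March 22, 1997.
Next gap: 40 days. March 22, 1997 + 40 days = May 1, 1997.
Next gap: 45 days. May 1, 1997 + 45 days = June 15, 1997.
Next gap: 50 days. June 15, 1997 + 50 days = August 4, 1997.
Next gap: 55 days. August 4, 1997 + 55 days = September 28, 1997.
Next gap: 60 days. September 28, 1997 + 60 days = November 27, 1997.
Next gap: 65 days. November 27, 1997 + 65 days = January 31, 1998.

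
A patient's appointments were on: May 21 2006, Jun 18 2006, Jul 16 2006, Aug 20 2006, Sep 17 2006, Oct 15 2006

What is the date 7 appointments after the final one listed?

May 20 2007

Gaps: 28, 28, 35, 28, 28 days — a mix of 28 and 35. Every date is a Sunday.
Each is the 3rd Sunday of its month.
3rd Sunday of November 2006: Nov 19 2006.
December 2006 — 3rd Sunday is Dec 17 2006.
3rd Sunday of January 2007: Jan 21 2007.
February 2007 — 3rd Sunday is Feb 18 2007.
March 2007 — 3rd Sunday is Mar 18 2007.
April 2007 — 3rd Sunday is Apr 15 2007.
3rd Sunday of May 2007: May 20 2007.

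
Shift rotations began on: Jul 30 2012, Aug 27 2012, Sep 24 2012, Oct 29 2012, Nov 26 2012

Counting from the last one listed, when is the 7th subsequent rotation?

Jun 24 2013

Every date is a Monday; gaps 28, 28, 35, 28 days.
Each is the last Monday of its month (at least one falls on the 29th or later, ruling out '4th Monday').
December 2012 ends with Monday Dec 31 2012.
January 2013 ends with Monday Jan 28 2013.
Last Monday of February 2013: Feb 25 2013.
Last Monday of March 2013: Mar 25 2013.
Last Monday of April 2013: Apr 29 2013.
Last Monday of May 2013: May 27 2013.
Last Monday of June 2013: Jun 24 2013.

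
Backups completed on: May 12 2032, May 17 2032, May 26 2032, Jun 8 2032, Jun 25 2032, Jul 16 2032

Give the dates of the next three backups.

Aug 10 2032, Sep 8 2032, Oct 11 2032

Intervals are 5, 9, 13, 17, 21 days — an arithmetic progression with common difference 4.
Next gap: 25 days. Jul 16 2032 + 25 days = Aug 10 2032.
Next gap: 29 days. Aug 10 2032 + 29 days = Sep 8 2032.
Next gap: 33 days. Sep 8 2032 + 33 days = Oct 11 2032.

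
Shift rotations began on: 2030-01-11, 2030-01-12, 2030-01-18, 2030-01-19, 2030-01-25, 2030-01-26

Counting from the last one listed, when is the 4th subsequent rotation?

Gaps: 1, 6, 1, 6, 1 days — not constant, but cyclic with period 2.
The events fall on every Friday and Saturday.
Next Friday: 2030-02-01.
The following Saturday is 2030-02-02.
Next Friday: 2030-02-08.
Next Saturday: 2030-02-09.

2030-02-09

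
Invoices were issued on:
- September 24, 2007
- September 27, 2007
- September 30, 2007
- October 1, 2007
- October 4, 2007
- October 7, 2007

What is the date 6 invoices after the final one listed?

October 21, 2007

Gaps: 3, 3, 1, 3, 3 days — not constant, but cyclic with period 3.
The events fall on every Monday, Thursday and Sunday.
The following Monday is October 8, 2007.
Next Thursday: October 11, 2007.
The following Sunday is October 14, 2007.
The following Monday is October 15, 2007.
Next Thursday: October 18, 2007.
Next Sunday: October 21, 2007.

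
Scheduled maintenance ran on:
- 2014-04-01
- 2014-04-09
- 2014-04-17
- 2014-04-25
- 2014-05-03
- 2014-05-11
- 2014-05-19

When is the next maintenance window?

2014-05-27

The spacing is 8, 8, 8, 8, 8, 8 days — always 8 days.
2014-05-19 + 8 days = 2014-05-27.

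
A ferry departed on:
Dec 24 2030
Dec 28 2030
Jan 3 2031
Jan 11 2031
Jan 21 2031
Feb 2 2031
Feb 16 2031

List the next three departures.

Mar 4 2031, Mar 22 2031, Apr 11 2031

Intervals are 4, 6, 8, 10, 12, 14 days — an arithmetic progression with common difference 2.
Next gap: 16 days. Feb 16 2031 + 16 days = Mar 4 2031.
Next gap: 18 days. Mar 4 2031 + 18 days = Mar 22 2031.
Next gap: 20 days. Mar 22 2031 + 20 days = Apr 11 2031.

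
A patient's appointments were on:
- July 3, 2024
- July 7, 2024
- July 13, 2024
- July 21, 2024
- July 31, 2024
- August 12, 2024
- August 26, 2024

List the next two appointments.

September 11, 2024; September 29, 2024

The spacing grows by 2 each time: 4, 6, 8, 10, 12, 14 days.
Next gap: 16 days. August 26, 2024 + 16 days = September 11, 2024.
Next gap: 18 days. September 11, 2024 + 18 days = September 29, 2024.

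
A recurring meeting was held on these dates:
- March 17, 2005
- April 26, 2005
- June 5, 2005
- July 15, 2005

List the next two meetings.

Every event comes 40 days after the last (40, 40, 40).
July 15, 2005 + 40 days = August 24, 2005.
August 24, 2005 + 40 days = October 3, 2005.

August 24, 2005; October 3, 2005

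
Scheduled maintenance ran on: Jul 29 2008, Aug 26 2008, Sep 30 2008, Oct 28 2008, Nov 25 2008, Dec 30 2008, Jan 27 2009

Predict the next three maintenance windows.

Feb 24 2009, Mar 31 2009, Apr 28 2009

Every date is a Tuesday; gaps 28, 35, 28, 28, 35, 28 days.
Each is the last Tuesday of its month (at least one falls on the 29th or later, ruling out '4th Tuesday').
February 2009 ends with Tuesday Feb 24 2009.
Last Tuesday of March 2009: Mar 31 2009.
April 2009 ends with Tuesday Apr 28 2009.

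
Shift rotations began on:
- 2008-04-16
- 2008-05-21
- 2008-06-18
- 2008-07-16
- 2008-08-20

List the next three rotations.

Gaps: 35, 28, 28, 35 days — a mix of 28 and 35. Every date is a Wednesday.
Each is the 3rd Wednesday of its month.
September 2008 — 3rd Wednesday is 2008-09-17.
3rd Wednesday of October 2008: 2008-10-15.
November 2008 — 3rd Wednesday is 2008-11-19.

2008-09-17, 2008-10-15, 2008-11-19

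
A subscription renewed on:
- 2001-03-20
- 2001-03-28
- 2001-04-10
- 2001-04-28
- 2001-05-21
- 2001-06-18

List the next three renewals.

Gaps: 8, 13, 18, 23, 28 days — each gap is 5 larger than the previous one.
Next gap: 33 days. 2001-06-18 + 33 days = 2001-07-21.
Next gap: 38 days. 2001-07-21 + 38 days = 2001-08-28.
Next gap: 43 days. 2001-08-28 + 43 days = 2001-10-10.

2001-07-21, 2001-08-28, 2001-10-10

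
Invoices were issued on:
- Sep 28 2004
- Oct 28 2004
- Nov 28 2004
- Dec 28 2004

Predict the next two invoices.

Jan 28 2005, Feb 28 2005

Each date is the 28th; the gaps (30, 31, 30) track the month lengths.
The rule is the 28th of each month.
Next: January 2005 → Jan 28 2005.
Next: February 2005 → Feb 28 2005.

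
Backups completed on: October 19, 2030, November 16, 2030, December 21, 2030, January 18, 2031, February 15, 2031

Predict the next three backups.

March 15, 2031; April 19, 2031; May 17, 2031

All dates are Saturdays, 28, 35, 28, 28 days apart.
Specifically, the 3rd Saturday of each month.
March 2031 — 3rd Saturday is March 15, 2031.
3rd Saturday of April 2031: April 19, 2031.
May 2031 — 3rd Saturday is May 17, 2031.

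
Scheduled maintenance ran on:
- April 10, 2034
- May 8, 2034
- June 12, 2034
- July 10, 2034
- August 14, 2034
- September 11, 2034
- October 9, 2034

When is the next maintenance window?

November 13, 2034

These are Mondays at 28- or 35-day spacing (28, 35, 28, 35, 28, 28).
The pattern: 2nd Monday of the month.
2nd Monday of November 2034: November 13, 2034.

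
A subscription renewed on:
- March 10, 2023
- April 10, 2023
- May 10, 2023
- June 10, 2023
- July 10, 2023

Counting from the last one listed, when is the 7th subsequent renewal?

The day-of-month is always 10 (31, 30, 31, 30 days between events).
So this recurs on the 10th of each month.
August 2023: August 10, 2023.
September 2023: September 10, 2023.
October 2023: October 10, 2023.
Next: November 2023 → November 10, 2023.
Next: December 2023 → December 10, 2023.
Next: January 2024 → January 10, 2024.
Next: February 2024 → February 10, 2024.

February 10, 2024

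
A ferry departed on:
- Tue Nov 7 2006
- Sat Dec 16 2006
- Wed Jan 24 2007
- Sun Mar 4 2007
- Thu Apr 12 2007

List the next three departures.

Every event comes 39 days after the last (39, 39, 39, 39).
Thu Apr 12 2007 + 39 days = Mon May 21 2007.
Mon May 21 2007 + 39 days = Fri Jun 29 2007.
Fri Jun 29 2007 + 39 days = Tue Aug 7 2007.

Mon May 21 2007, Fri Jun 29 2007, Tue Aug 7 2007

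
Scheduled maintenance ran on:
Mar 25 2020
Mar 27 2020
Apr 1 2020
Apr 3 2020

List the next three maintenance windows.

Apr 8 2020, Apr 10 2020, Apr 15 2020

Gaps: 2, 5, 2 days — not constant, but cyclic with period 2.
The events fall on every Wednesday and Friday.
The following Wednesday is Apr 8 2020.
The following Friday is Apr 10 2020.
Next Wednesday: Apr 15 2020.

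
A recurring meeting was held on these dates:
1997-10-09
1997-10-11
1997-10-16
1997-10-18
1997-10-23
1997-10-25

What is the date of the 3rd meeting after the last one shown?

Every event lands on a Thursday or Saturday (gaps cycle 2, 5, 2, 5, 2).
So the schedule is: every Thursday and Saturday.
The following Thursday is 1997-10-30.
The following Saturday is 1997-11-01.
The following Thursday is 1997-11-06.

1997-11-06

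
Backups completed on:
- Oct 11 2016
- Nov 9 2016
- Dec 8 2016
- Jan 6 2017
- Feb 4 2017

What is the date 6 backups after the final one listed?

Jul 28 2017

The spacing is 29, 29, 29, 29 days — always 29 days.
Feb 4 2017 + 29 days = Mar 5 2017.
Mar 5 2017 + 29 days = Apr 3 2017.
Apr 3 2017 + 29 days = May 2 2017.
May 2 2017 + 29 days = May 31 2017.
May 31 2017 + 29 days = Jun 29 2017.
Jun 29 2017 + 29 days = Jul 28 2017.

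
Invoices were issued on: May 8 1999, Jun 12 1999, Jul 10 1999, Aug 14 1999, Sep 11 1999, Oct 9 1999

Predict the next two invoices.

Gaps: 35, 28, 35, 28, 28 days — a mix of 28 and 35. Every date is a Saturday.
Each is the 2nd Saturday of its month.
2nd Saturday of November 1999: Nov 13 1999.
December 1999 — 2nd Saturday is Dec 11 1999.

Nov 13 1999, Dec 11 1999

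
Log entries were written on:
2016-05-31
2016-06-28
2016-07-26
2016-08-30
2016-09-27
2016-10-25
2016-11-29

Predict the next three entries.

Every date is a Tuesday; gaps 28, 28, 35, 28, 28, 35 days.
Each is the last Tuesday of its month (at least one falls on the 29th or later, ruling out '4th Tuesday').
Last Tuesday of December 2016: 2016-12-27.
Last Tuesday of January 2017: 2017-01-31.
Last Tuesday of February 2017: 2017-02-28.

2016-12-27, 2017-01-31, 2017-02-28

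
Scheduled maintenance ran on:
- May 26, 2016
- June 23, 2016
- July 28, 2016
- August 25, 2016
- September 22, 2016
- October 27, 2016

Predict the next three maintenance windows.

November 24, 2016; December 22, 2016; January 26, 2017

Gaps: 28, 35, 28, 28, 35 days — a mix of 28 and 35. Every date is a Thursday.
Each is the 4th Thursday of its month.
4th Thursday of November 2016: November 24, 2016.
4th Thursday of December 2016: December 22, 2016.
January 2017 — 4th Thursday is January 26, 2017.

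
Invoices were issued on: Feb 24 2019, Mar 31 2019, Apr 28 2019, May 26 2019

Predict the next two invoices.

These are Sundays with 35, 28, 28-day gaps.
Each is the final Sunday of its month — Mar 31 2019 is past the 28th, so '4th Sunday' doesn't fit.
June 2019 ends with Sunday Jun 30 2019.
Last Sunday of July 2019: Jul 28 2019.

Jun 30 2019, Jul 28 2019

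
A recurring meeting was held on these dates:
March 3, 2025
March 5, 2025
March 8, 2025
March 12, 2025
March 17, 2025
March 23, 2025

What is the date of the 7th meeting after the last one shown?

June 1, 2025

The spacing grows by 1 each time: 2, 3, 4, 5, 6 days.
Next gap: 7 days. March 23, 2025 + 7 days = March 30, 2025.
Next gap: 8 days. March 30, 2025 + 8 days = April 7, 2025.
Next gap: 9 days. April 7, 2025 + 9 days = April 16, 2025.
Next gap: 10 days. April 16, 2025 + 10 days = April 26, 2025.
Next gap: 11 days. April 26, 2025 + 11 days = May 7, 2025.
Next gap: 12 days. May 7, 2025 + 12 days = May 19, 2025.
Next gap: 13 days. May 19, 2025 + 13 days = June 1, 2025.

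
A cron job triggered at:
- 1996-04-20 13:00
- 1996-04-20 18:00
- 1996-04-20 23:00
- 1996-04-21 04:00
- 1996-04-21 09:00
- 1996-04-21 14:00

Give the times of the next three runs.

1996-04-21 19:00, 1996-04-22 00:00, 1996-04-22 05:00

The interval is a steady 5 hours (5, 5, 5, 5, 5).
1996-04-21 14:00 + 5 h = 1996-04-21 19:00.
1996-04-21 19:00 + 5 h = 1996-04-22 00:00.
1996-04-22 00:00 + 5 h = 1996-04-22 05:00.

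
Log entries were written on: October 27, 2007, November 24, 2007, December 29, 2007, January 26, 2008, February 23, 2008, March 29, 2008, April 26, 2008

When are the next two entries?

All Saturdays; the gaps (28, 35, 28, 28, 35, 28) vary with month length.
This is the last Saturday of each month.
May 2008 ends with Saturday May 31, 2008.
Last Saturday of June 2008: June 28, 2008.

May 31, 2008; June 28, 2008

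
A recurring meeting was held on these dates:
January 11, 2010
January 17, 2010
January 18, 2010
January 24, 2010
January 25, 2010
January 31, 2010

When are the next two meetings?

February 1, 2010; February 7, 2010

Gaps: 6, 1, 6, 1, 6 days — not constant, but cyclic with period 2.
The events fall on every Monday and Sunday.
The following Monday is February 1, 2010.
The following Sunday is February 7, 2010.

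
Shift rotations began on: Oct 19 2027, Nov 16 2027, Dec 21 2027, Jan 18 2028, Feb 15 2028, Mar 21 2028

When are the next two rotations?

Apr 18 2028, May 16 2028

These are Tuesdays at 28- or 35-day spacing (28, 35, 28, 28, 35).
The pattern: 3rd Tuesday of the month.
3rd Tuesday of April 2028: Apr 18 2028.
May 2028 — 3rd Tuesday is May 16 2028.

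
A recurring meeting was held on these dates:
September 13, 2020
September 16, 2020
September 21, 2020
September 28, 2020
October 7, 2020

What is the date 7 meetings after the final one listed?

February 3, 2021

Gaps: 3, 5, 7, 9 days — each gap is 2 larger than the previous one.
Next gap: 11 days. October 7, 2020 + 11 days = October 18, 2020.
Next gap: 13 days. October 18, 2020 + 13 days = October 31, 2020.
Next gap: 15 days. October 31, 2020 + 15 days = November 15, 2020.
Next gap: 17 days. November 15, 2020 + 17 days = December 2, 2020.
Next gap: 19 days. December 2, 2020 + 19 days = December 21, 2020.
Next gap: 21 days. December 21, 2020 + 21 days = January 11, 2021.
Next gap: 23 days. January 11, 2021 + 23 days = February 3, 2021.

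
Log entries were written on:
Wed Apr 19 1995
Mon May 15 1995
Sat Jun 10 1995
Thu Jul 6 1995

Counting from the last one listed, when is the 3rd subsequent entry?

Fri Sep 22 1995

Every event comes 26 days after the last (26, 26, 26).
Thu Jul 6 1995 + 26 days = Tue Aug 1 1995.
Tue Aug 1 1995 + 26 days = Sun Aug 27 1995.
Sun Aug 27 1995 + 26 days = Fri Sep 22 1995.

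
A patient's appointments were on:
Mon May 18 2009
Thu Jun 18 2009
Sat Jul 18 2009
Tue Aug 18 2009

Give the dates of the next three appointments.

Fri Sep 18 2009, Sun Oct 18 2009, Wed Nov 18 2009

The day-of-month is always 18 (31, 30, 31 days between events).
So this recurs on the 18th of each month.
Next: September 2009 → Fri Sep 18 2009.
Next: October 2009 → Sun Oct 18 2009.
Next: November 2009 → Wed Nov 18 2009.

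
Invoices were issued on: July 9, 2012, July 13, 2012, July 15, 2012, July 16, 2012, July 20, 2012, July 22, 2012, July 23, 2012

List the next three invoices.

The gap pattern 4, 2, 1, 4, 2, 1 repeats every 3 events.
These are the Mondays, Fridays and Sundays of each week.
The following Friday is July 27, 2012.
The following Sunday is July 29, 2012.
Next Monday: July 30, 2012.

July 27, 2012; July 29, 2012; July 30, 2012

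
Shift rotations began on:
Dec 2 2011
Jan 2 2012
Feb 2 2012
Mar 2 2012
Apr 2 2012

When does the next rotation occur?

Gaps: 31, 31, 29, 31 days — not constant. Every event is on the 2nd of the month.
Pattern: the 2nd of each month.
Next: May 2012 → May 2 2012.

May 2 2012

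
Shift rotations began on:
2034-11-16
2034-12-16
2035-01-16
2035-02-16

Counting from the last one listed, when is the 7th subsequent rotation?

Each date is the 16th; the gaps (30, 31, 31) track the month lengths.
The rule is the 16th of each month.
March 2035: 2035-03-16.
Next: April 2035 → 2035-04-16.
May 2035: 2035-05-16.
Next: June 2035 → 2035-06-16.
July 2035: 2035-07-16.
August 2035: 2035-08-16.
Next: September 2035 → 2035-09-16.

2035-09-16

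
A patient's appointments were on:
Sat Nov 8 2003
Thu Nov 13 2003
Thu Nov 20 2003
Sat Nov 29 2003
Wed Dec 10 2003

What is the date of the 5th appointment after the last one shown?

Intervals are 5, 7, 9, 11 days — an arithmetic progression with common difference 2.
Next gap: 13 days. Wed Dec 10 2003 + 13 days = Tue Dec 23 2003.
Next gap: 15 days. Tue Dec 23 2003 + 15 days = Wed Jan 7 2004.
Next gap: 17 days. Wed Jan 7 2004 + 17 days = Sat Jan 24 2004.
Next gap: 19 days. Sat Jan 24 2004 + 19 days = Thu Feb 12 2004.
Next gap: 21 days. Thu Feb 12 2004 + 21 days = Thu Mar 4 2004.

Thu Mar 4 2004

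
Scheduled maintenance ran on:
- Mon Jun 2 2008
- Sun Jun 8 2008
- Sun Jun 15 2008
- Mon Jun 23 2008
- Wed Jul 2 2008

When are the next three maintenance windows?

The spacing grows by 1 each time: 6, 7, 8, 9 days.
Next gap: 10 days. Wed Jul 2 2008 + 10 days = Sat Jul 12 2008.
Next gap: 11 days. Sat Jul 12 2008 + 11 days = Wed Jul 23 2008.
Next gap: 12 days. Wed Jul 23 2008 + 12 days = Mon Aug 4 2008.

Sat Jul 12 2008, Wed Jul 23 2008, Mon Aug 4 2008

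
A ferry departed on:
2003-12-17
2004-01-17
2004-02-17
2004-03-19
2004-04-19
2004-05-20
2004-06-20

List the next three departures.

2004-07-21, 2004-08-21, 2004-09-21

Gaps between consecutive events: 31, 31, 31, 31, 31, 31 days — a constant 31-day interval.
2004-06-20 + 31 days = 2004-07-21.
2004-07-21 + 31 days = 2004-08-21.
2004-08-21 + 31 days = 2004-09-21.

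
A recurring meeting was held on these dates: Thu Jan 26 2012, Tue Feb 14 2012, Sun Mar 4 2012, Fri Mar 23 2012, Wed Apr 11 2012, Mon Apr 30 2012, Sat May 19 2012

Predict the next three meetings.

Thu Jun 7 2012, Tue Jun 26 2012, Sun Jul 15 2012

The spacing is 19, 19, 19, 19, 19, 19 days — always 19 days.
Sat May 19 2012 + 19 days = Thu Jun 7 2012.
Thu Jun 7 2012 + 19 days = Tue Jun 26 2012.
Tue Jun 26 2012 + 19 days = Sun Jul 15 2012.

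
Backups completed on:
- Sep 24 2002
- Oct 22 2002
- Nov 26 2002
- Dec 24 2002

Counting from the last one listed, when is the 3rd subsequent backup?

Mar 25 2003

Gaps: 28, 35, 28 days — a mix of 28 and 35. Every date is a Tuesday.
Each is the 4th Tuesday of its month.
January 2003 — 4th Tuesday is Jan 28 2003.
4th Tuesday of February 2003: Feb 25 2003.
4th Tuesday of March 2003: Mar 25 2003.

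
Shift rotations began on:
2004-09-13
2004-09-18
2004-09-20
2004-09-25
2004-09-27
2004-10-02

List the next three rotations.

2004-10-04, 2004-10-09, 2004-10-11

Every event lands on a Monday or Saturday (gaps cycle 5, 2, 5, 2, 5).
So the schedule is: every Monday and Saturday.
The following Monday is 2004-10-04.
Next Saturday: 2004-10-09.
Next Monday: 2004-10-11.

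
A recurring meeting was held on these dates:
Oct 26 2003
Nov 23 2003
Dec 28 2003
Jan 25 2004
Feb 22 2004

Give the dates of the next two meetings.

Mar 28 2004, Apr 25 2004

Gaps: 28, 35, 28, 28 days — a mix of 28 and 35. Every date is a Sunday.
Each is the 4th Sunday of its month.
4th Sunday of March 2004: Mar 28 2004.
4th Sunday of April 2004: Apr 25 2004.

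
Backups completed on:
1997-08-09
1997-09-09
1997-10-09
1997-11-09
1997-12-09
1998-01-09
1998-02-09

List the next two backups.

Gaps: 31, 30, 31, 30, 31, 31 days — not constant. Every event is on the 9th of the month.
Pattern: the 9th of each month.
March 1998: 1998-03-09.
April 1998: 1998-04-09.

1998-03-09, 1998-04-09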